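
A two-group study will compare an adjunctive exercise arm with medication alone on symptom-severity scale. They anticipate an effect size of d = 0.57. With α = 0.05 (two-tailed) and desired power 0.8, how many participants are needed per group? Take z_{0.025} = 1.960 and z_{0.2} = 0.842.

n = 49 per group

For two independent groups with equal n: n = 2·((z_{α/2} + z_β) / d)².
z_{α/2} + z_β = 1.960 + 0.842 = 2.802.
n = 2 × (2.802 / 0.57)² = 2 × 4.916² = 2 × 24.16 = 48.3.
Round up to the next whole participant.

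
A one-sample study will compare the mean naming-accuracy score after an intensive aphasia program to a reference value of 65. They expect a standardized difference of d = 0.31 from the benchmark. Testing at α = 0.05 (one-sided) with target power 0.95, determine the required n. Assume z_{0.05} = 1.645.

For a one-sample test: n = ((z_{α} + z_β) / d)².
z_{α} + z_β = 1.645 + 1.645 = 3.290.
n = (3.290 / 0.31)² = 10.613² = 112.63.
Round up.

n = 113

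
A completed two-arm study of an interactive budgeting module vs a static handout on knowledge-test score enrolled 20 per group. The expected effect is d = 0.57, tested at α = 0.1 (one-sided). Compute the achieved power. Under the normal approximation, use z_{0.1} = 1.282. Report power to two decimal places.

power ≈ 0.70

For two equal groups, power = Φ(d·√(n/2) − z_{α}).
d·√(n/2) = 0.57 × √(20/2) = 0.57 × 3.162 = 1.802.
z_β = 1.802 − 1.282 = 0.520.
Power = Φ(0.520) = 0.699.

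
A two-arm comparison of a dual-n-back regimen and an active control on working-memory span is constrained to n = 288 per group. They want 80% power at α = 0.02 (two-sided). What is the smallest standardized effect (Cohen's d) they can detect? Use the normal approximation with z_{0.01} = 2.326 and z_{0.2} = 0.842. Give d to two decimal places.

For two independent groups of n = 288 each: d_min = (z_{α/2} + z_β)·√(2/n).
z-sum = 2.326 + 0.842 = 3.168.
d_min = 3.168 × √(2/288) = 3.168 × 0.0833 = 0.264.

d_min ≈ 0.26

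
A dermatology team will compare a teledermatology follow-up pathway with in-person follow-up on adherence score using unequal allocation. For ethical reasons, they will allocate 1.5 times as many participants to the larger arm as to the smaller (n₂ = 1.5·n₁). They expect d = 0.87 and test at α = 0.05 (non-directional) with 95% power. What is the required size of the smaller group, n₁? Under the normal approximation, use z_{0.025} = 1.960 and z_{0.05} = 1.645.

n₁ = 29

With allocation ratio k = n₂/n₁ = 1.5, Var(x̄₁−x̄₂) = σ²(1/n₁ + 1/(k·n₁)) = σ²·(k+1)/(k·n₁).
So n₁ = (1 + 1/k)·((z_{α/2} + z_β)/d)² = 1.667 × (3.605/0.87)².
n₁ = 1.667 × 17.17 = 28.6.
Round up: n₁ = 29, giving n₂ = ⌈1.5 × 29⌉ = ⌈43.5⌉ = 44.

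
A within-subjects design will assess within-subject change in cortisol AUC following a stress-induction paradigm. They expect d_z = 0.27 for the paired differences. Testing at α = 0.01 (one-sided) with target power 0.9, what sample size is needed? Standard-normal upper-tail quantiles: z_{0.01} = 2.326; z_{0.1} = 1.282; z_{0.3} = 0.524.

For a paired (one-sample on differences) test: n = ((z_{α} + z_β) / d)².
z_{α} + z_β = 2.326 + 1.282 = 3.608.
n = (3.608 / 0.27)² = 13.363² = 178.57.
Round up.

n = 179 pairs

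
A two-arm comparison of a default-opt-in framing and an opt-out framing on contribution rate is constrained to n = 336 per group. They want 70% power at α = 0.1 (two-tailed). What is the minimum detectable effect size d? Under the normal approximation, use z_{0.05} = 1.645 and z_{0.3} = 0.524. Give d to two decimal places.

For two independent groups of n = 336 each: d_min = (z_{α/2} + z_β)·√(2/n).
z-sum = 1.645 + 0.524 = 2.169.
d_min = 2.169 × √(2/336) = 2.169 × 0.0772 = 0.167.

d_min ≈ 0.17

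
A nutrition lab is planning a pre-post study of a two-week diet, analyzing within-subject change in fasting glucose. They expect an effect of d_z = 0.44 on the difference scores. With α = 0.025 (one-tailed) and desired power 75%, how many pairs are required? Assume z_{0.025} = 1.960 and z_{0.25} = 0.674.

For a paired (one-sample on differences) test: n = ((z_{α} + z_β) / d)².
z_{α} + z_β = 1.960 + 0.674 = 2.634.
n = (2.634 / 0.44)² = 5.986² = 35.84.
Round up.

n = 36 pairs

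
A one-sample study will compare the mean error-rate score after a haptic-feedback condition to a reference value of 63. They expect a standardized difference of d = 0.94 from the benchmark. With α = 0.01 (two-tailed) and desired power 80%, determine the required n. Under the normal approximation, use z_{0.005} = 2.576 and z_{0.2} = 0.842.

For a one-sample test: n = ((z_{α/2} + z_β) / d)².
z_{α/2} + z_β = 2.576 + 0.842 = 3.418.
n = (3.418 / 0.94)² = 3.636² = 13.22.
Round up.

n = 14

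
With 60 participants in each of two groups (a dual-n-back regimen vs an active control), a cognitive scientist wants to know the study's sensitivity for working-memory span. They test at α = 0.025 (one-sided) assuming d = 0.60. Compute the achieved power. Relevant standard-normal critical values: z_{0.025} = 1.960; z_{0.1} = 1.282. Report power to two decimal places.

For two equal groups, power = Φ(d·√(n/2) − z_{α}).
d·√(n/2) = 0.60 × √(60/2) = 0.60 × 5.477 = 3.286.
z_β = 3.286 − 1.960 = 1.326.
Power = Φ(1.326) = 0.908.

power ≈ 0.91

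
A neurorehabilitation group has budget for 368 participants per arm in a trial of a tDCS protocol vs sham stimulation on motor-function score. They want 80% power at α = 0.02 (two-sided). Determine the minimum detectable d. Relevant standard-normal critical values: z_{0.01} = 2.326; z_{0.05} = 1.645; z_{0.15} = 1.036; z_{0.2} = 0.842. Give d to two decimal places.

d_min ≈ 0.23

For two independent groups of n = 368 each: d_min = (z_{α/2} + z_β)·√(2/n).
z-sum = 2.326 + 0.842 = 3.168.
d_min = 3.168 × √(2/368) = 3.168 × 0.0737 = 0.234.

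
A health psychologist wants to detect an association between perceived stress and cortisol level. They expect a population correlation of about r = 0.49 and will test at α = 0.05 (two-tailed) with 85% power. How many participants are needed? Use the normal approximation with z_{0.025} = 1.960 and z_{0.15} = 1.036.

n = 35

Fisher's z: C = ½·ln((1+r)/(1−r)) = ½·ln(2.9216) = 0.5361.
n = ((z_{α/2} + z_β)/C)² + 3.
(1.960 + 1.036) / 0.5361 = 2.996 / 0.5361 = 5.589.
n = 5.589² + 3 = 31.23 + 3 = 34.2.
Round up.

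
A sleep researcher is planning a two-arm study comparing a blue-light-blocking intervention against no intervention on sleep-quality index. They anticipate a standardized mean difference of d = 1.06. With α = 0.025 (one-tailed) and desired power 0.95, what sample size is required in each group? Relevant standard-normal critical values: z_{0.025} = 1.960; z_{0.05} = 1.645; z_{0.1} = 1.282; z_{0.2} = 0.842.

n = 24 per group

For two independent groups with equal n: n = 2·((z_{α} + z_β) / d)².
z_{α} + z_β = 1.960 + 1.645 = 3.605.
n = 2 × (3.605 / 1.06)² = 2 × 3.401² = 2 × 11.57 = 23.1.
Round up to the next whole participant.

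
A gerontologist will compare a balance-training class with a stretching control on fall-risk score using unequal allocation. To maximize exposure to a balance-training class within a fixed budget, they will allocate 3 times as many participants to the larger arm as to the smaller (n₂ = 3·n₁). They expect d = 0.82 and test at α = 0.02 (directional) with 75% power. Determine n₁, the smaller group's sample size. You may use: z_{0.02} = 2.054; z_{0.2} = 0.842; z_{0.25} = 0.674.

n₁ = 15

With allocation ratio k = n₂/n₁ = 3, Var(x̄₁−x̄₂) = σ²(1/n₁ + 1/(k·n₁)) = σ²·(k+1)/(k·n₁).
So n₁ = (1 + 1/k)·((z_{α} + z_β)/d)² = 1.333 × (2.728/0.82)².
n₁ = 1.333 × 11.07 = 14.8.
Round up: n₁ = 15, giving n₂ = 3 × 15 = 45.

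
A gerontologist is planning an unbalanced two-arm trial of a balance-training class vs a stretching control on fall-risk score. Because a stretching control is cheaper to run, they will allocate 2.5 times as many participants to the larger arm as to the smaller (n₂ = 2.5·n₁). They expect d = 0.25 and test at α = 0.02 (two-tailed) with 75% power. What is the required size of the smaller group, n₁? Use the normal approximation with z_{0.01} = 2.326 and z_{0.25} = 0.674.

With allocation ratio k = n₂/n₁ = 2.5, Var(x̄₁−x̄₂) = σ²(1/n₁ + 1/(k·n₁)) = σ²·(k+1)/(k·n₁).
So n₁ = (1 + 1/k)·((z_{α/2} + z_β)/d)² = 1.400 × (3.000/0.25)².
n₁ = 1.400 × 144.00 = 201.6.
Round up: n₁ = 202, giving n₂ = 2.5 × 202 = 505.

n₁ = 202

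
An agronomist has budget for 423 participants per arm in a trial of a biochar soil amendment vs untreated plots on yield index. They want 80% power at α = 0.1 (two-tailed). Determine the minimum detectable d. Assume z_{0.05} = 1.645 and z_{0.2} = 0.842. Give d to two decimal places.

For two independent groups of n = 423 each: d_min = (z_{α/2} + z_β)·√(2/n).
z-sum = 1.645 + 0.842 = 2.487.
d_min = 2.487 × √(2/423) = 2.487 × 0.0688 = 0.171.

d_min ≈ 0.17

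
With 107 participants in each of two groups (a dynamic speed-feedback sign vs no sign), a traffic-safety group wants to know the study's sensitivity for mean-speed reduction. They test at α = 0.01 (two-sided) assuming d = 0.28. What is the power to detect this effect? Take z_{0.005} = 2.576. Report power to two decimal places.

For two equal groups, power = Φ(d·√(n/2) − z_{α/2}).
d·√(n/2) = 0.28 × √(107/2) = 0.28 × 7.314 = 2.048.
z_β = 2.048 − 2.576 = -0.528.
Power = Φ(-0.528) = 0.299.

power ≈ 0.30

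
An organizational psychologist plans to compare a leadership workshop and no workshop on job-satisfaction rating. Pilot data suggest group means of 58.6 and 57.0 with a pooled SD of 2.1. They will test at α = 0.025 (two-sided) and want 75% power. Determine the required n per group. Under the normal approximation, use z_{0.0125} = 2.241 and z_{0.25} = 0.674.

n = 30 per group

Cohen's d = |M₁ − M₂| / SD_pooled = |58.6 − 57.0| / 2.1 = 1.6 / 2.1 = 0.762.
For two independent groups with equal n: n = 2·((z_{α/2} + z_β) / d)².
z_{α/2} + z_β = 2.241 + 0.674 = 2.915.
n = 2 × (2.915 / 0.762)² = 2 × 3.825² = 2 × 14.63 = 29.3.
Round up to the next whole participant.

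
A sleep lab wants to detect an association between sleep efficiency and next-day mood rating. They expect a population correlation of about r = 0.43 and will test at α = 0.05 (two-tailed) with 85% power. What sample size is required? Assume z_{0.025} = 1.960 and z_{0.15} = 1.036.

Fisher's z: C = ½·ln((1+r)/(1−r)) = ½·ln(2.5088) = 0.4599.
n = ((z_{α/2} + z_β)/C)² + 3.
(1.960 + 1.036) / 0.4599 = 2.996 / 0.4599 = 6.514.
n = 6.514² + 3 = 42.44 + 3 = 45.4.
Round up.

n = 46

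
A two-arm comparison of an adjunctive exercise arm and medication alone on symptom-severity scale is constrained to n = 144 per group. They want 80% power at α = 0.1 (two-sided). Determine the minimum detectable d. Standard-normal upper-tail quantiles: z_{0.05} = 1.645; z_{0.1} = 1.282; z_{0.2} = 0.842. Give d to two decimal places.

For two independent groups of n = 144 each: d_min = (z_{α/2} + z_β)·√(2/n).
z-sum = 1.645 + 0.842 = 2.487.
d_min = 2.487 × √(2/144) = 2.487 × 0.1179 = 0.293.

d_min ≈ 0.29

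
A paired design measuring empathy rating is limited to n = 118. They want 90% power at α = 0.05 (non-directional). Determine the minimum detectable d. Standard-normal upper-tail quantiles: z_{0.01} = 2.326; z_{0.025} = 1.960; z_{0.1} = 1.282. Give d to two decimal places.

For a single sample (or paired design) of n = 118: d_min = (z_{α/2} + z_β)/√n.
z-sum = 1.960 + 1.282 = 3.242.
d_min = 3.242 / √118 = 3.242 / 10.863 = 0.298.

d_min ≈ 0.30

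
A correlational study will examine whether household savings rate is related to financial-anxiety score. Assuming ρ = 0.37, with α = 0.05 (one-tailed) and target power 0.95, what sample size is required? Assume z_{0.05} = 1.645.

Fisher's z: C = ½·ln((1+r)/(1−r)) = ½·ln(2.1746) = 0.3884.
n = ((z_{α} + z_β)/C)² + 3.
(1.645 + 1.645) / 0.3884 = 3.290 / 0.3884 = 8.471.
n = 8.471² + 3 = 71.75 + 3 = 74.8.
Round up.

n = 75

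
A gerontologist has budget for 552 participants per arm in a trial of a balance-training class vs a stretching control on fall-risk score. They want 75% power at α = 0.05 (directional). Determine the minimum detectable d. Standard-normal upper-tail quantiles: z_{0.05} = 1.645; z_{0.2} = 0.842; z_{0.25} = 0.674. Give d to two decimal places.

For two independent groups of n = 552 each: d_min = (z_{α} + z_β)·√(2/n).
z-sum = 1.645 + 0.674 = 2.319.
d_min = 2.319 × √(2/552) = 2.319 × 0.0602 = 0.140.

d_min ≈ 0.14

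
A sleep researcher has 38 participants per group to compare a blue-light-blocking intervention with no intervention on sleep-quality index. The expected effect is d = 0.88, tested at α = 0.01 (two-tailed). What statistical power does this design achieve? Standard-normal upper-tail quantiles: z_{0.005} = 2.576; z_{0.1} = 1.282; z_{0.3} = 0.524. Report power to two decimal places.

For two equal groups, power = Φ(d·√(n/2) − z_{α/2}).
d·√(n/2) = 0.88 × √(38/2) = 0.88 × 4.359 = 3.836.
z_β = 3.836 − 2.576 = 1.260.
Power = Φ(1.260) = 0.896.

power ≈ 0.90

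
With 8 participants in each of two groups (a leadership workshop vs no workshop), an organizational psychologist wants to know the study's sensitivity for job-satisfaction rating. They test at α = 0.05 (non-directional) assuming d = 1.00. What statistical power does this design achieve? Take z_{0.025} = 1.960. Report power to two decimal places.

For two equal groups, power = Φ(d·√(n/2) − z_{α/2}).
d·√(n/2) = 1.00 × √(8/2) = 1.00 × 2.000 = 2.000.
z_β = 2.000 − 1.960 = 0.040.
Power = Φ(0.040) = 0.516.

power ≈ 0.52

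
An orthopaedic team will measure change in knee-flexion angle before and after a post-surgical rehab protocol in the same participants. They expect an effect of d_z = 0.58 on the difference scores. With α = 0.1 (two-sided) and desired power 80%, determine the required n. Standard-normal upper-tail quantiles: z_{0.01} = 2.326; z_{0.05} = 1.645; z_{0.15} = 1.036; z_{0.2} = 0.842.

For a paired (one-sample on differences) test: n = ((z_{α/2} + z_β) / d)².
z_{α/2} + z_β = 1.645 + 0.842 = 2.487.
n = (2.487 / 0.58)² = 4.288² = 18.39.
Round up.

n = 19 pairs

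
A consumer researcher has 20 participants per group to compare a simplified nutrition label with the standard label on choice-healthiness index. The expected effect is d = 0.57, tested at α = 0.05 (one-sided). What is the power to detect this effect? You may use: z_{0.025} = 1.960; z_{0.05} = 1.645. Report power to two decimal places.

For two equal groups, power = Φ(d·√(n/2) − z_{α}).
d·√(n/2) = 0.57 × √(20/2) = 0.57 × 3.162 = 1.802.
z_β = 1.802 − 1.645 = 0.157.
Power = Φ(0.157) = 0.563.

power ≈ 0.56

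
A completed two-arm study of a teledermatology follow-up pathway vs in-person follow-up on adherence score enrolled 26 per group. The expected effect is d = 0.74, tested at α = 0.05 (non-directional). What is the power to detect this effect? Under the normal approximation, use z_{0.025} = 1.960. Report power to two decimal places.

power ≈ 0.76

For two equal groups, power = Φ(d·√(n/2) − z_{α/2}).
d·√(n/2) = 0.74 × √(26/2) = 0.74 × 3.606 = 2.668.
z_β = 2.668 − 1.960 = 0.708.
Power = Φ(0.708) = 0.761.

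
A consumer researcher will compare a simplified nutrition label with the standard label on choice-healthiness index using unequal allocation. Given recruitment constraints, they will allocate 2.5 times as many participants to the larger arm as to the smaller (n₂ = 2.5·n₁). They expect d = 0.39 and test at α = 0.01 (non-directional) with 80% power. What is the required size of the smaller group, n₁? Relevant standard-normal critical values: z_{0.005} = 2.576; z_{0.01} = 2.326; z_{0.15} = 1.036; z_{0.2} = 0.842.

With allocation ratio k = n₂/n₁ = 2.5, Var(x̄₁−x̄₂) = σ²(1/n₁ + 1/(k·n₁)) = σ²·(k+1)/(k·n₁).
So n₁ = (1 + 1/k)·((z_{α/2} + z_β)/d)² = 1.400 × (3.418/0.39)².
n₁ = 1.400 × 76.81 = 107.5.
Round up: n₁ = 108, giving n₂ = 2.5 × 108 = 270.

n₁ = 108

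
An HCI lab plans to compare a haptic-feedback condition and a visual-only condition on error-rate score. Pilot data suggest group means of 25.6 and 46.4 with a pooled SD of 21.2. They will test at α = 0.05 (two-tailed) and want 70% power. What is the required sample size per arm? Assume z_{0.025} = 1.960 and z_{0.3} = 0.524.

n = 13 per group

Cohen's d = |M₁ − M₂| / SD_pooled = |25.6 − 46.4| / 21.2 = 20.8 / 21.2 = 0.981.
For two independent groups with equal n: n = 2·((z_{α/2} + z_β) / d)².
z_{α/2} + z_β = 1.960 + 0.524 = 2.484.
n = 2 × (2.484 / 0.981)² = 2 × 2.532² = 2 × 6.41 = 12.8.
Round up to the next whole participant.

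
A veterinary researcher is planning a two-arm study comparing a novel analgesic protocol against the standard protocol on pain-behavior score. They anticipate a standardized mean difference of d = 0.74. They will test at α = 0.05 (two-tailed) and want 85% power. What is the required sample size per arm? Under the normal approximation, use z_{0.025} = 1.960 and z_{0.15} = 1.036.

For two independent groups with equal n: n = 2·((z_{α/2} + z_β) / d)².
z_{α/2} + z_β = 1.960 + 1.036 = 2.996.
n = 2 × (2.996 / 0.74)² = 2 × 4.049² = 2 × 16.39 = 32.8.
Round up to the next whole participant.

n = 33 per group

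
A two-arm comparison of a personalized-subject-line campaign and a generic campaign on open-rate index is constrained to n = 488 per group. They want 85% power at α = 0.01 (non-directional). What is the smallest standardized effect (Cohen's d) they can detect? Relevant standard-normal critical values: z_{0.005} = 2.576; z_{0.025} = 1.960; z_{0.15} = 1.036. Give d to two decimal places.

For two independent groups of n = 488 each: d_min = (z_{α/2} + z_β)·√(2/n).
z-sum = 2.576 + 1.036 = 3.612.
d_min = 3.612 × √(2/488) = 3.612 × 0.0640 = 0.231.

d_min ≈ 0.23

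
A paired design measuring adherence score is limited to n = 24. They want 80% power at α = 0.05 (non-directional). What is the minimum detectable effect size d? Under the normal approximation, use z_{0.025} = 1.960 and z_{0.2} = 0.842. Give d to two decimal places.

For a single sample (or paired design) of n = 24: d_min = (z_{α/2} + z_β)/√n.
z-sum = 1.960 + 0.842 = 2.802.
d_min = 2.802 / √24 = 2.802 / 4.899 = 0.572.

d_min ≈ 0.57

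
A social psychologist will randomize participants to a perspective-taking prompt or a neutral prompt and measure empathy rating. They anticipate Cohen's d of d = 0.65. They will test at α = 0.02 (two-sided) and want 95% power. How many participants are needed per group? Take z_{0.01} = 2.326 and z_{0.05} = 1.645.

For two independent groups with equal n: n = 2·((z_{α/2} + z_β) / d)².
z_{α/2} + z_β = 2.326 + 1.645 = 3.971.
n = 2 × (3.971 / 0.65)² = 2 × 6.109² = 2 × 37.32 = 74.6.
Round up to the next whole participant.

n = 75 per group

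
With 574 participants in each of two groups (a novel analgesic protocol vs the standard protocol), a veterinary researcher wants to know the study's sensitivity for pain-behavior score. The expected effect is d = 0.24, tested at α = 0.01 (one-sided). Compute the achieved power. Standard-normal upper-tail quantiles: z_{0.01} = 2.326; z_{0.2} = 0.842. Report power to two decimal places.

power ≈ 0.96

For two equal groups, power = Φ(d·√(n/2) − z_{α}).
d·√(n/2) = 0.24 × √(574/2) = 0.24 × 16.941 = 4.066.
z_β = 4.066 − 2.326 = 1.740.
Power = Φ(1.740) = 0.959.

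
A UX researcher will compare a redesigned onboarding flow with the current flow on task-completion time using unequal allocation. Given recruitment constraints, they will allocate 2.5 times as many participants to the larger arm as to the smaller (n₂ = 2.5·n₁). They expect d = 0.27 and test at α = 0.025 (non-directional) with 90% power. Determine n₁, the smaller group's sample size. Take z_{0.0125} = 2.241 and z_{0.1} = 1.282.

With allocation ratio k = n₂/n₁ = 2.5, Var(x̄₁−x̄₂) = σ²(1/n₁ + 1/(k·n₁)) = σ²·(k+1)/(k·n₁).
So n₁ = (1 + 1/k)·((z_{α/2} + z_β)/d)² = 1.400 × (3.523/0.27)².
n₁ = 1.400 × 170.25 = 238.4.
Round up: n₁ = 239, giving n₂ = ⌈2.5 × 239⌉ = ⌈597.5⌉ = 598.

n₁ = 239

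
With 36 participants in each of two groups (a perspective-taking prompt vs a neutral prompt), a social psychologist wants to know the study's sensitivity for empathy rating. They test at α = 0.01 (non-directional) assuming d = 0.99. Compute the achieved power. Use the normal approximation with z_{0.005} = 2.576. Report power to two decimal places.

For two equal groups, power = Φ(d·√(n/2) − z_{α/2}).
d·√(n/2) = 0.99 × √(36/2) = 0.99 × 4.243 = 4.200.
z_β = 4.200 − 2.576 = 1.624.
Power = Φ(1.624) = 0.948.

power ≈ 0.95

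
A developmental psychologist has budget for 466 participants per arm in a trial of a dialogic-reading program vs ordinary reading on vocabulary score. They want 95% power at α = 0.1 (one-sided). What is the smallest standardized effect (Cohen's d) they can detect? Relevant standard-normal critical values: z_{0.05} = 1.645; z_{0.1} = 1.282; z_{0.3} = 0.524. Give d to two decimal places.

d_min ≈ 0.19

For two independent groups of n = 466 each: d_min = (z_{α} + z_β)·√(2/n).
z-sum = 1.282 + 1.645 = 2.927.
d_min = 2.927 × √(2/466) = 2.927 × 0.0655 = 0.192.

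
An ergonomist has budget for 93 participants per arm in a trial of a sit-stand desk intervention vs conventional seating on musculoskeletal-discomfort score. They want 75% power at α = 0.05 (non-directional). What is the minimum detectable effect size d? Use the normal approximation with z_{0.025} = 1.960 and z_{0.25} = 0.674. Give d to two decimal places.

For two independent groups of n = 93 each: d_min = (z_{α/2} + z_β)·√(2/n).
z-sum = 1.960 + 0.674 = 2.634.
d_min = 2.634 × √(2/93) = 2.634 × 0.1466 = 0.386.

d_min ≈ 0.39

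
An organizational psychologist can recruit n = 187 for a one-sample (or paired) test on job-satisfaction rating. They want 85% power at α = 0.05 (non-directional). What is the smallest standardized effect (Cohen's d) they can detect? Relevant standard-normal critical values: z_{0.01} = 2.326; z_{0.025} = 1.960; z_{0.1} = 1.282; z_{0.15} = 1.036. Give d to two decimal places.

d_min ≈ 0.22

For a single sample (or paired design) of n = 187: d_min = (z_{α/2} + z_β)/√n.
z-sum = 1.960 + 1.036 = 2.996.
d_min = 2.996 / √187 = 2.996 / 13.675 = 0.219.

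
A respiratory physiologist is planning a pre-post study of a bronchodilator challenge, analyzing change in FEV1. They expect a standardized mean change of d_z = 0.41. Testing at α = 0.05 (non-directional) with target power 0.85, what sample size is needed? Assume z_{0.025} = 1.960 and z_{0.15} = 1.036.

n = 54 pairs

For a paired (one-sample on differences) test: n = ((z_{α/2} + z_β) / d)².
z_{α/2} + z_β = 1.960 + 1.036 = 2.996.
n = (2.996 / 0.41)² = 7.307² = 53.40.
Round up.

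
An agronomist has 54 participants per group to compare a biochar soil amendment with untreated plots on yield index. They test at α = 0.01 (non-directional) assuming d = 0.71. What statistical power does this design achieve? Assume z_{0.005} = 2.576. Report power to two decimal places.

power ≈ 0.87

For two equal groups, power = Φ(d·√(n/2) − z_{α/2}).
d·√(n/2) = 0.71 × √(54/2) = 0.71 × 5.196 = 3.689.
z_β = 3.689 − 2.576 = 1.113.
Power = Φ(1.113) = 0.867.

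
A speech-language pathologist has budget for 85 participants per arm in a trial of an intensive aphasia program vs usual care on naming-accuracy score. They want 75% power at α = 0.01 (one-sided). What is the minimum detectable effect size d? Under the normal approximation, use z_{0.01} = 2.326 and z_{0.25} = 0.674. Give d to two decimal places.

For two independent groups of n = 85 each: d_min = (z_{α} + z_β)·√(2/n).
z-sum = 2.326 + 0.674 = 3.000.
d_min = 3.000 × √(2/85) = 3.000 × 0.1534 = 0.460.

d_min ≈ 0.46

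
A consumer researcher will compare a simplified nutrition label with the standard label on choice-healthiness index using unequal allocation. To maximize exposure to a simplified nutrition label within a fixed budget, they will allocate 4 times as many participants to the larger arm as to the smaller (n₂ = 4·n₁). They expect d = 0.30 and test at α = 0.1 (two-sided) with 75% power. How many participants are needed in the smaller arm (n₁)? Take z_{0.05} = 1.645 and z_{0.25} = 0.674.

With allocation ratio k = n₂/n₁ = 4, Var(x̄₁−x̄₂) = σ²(1/n₁ + 1/(k·n₁)) = σ²·(k+1)/(k·n₁).
So n₁ = (1 + 1/k)·((z_{α/2} + z_β)/d)² = 1.250 × (2.319/0.30)².
n₁ = 1.250 × 59.75 = 74.7.
Round up: n₁ = 75, giving n₂ = 4 × 75 = 300.

n₁ = 75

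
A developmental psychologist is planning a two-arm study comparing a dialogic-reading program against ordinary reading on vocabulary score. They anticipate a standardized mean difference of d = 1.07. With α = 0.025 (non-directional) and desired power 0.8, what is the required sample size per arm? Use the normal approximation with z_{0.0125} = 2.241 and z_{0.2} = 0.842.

n = 17 per group

For two independent groups with equal n: n = 2·((z_{α/2} + z_β) / d)².
z_{α/2} + z_β = 2.241 + 0.842 = 3.083.
n = 2 × (3.083 / 1.07)² = 2 × 2.881² = 2 × 8.30 = 16.6.
Round up to the next whole participant.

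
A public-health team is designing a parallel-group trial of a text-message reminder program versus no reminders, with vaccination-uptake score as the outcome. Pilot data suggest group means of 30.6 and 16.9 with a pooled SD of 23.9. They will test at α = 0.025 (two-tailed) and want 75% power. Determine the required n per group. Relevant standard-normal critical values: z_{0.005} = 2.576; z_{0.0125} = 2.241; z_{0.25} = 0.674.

n = 52 per group

Cohen's d = |M₁ − M₂| / SD_pooled = |30.6 − 16.9| / 23.9 = 13.7 / 23.9 = 0.573.
For two independent groups with equal n: n = 2·((z_{α/2} + z_β) / d)².
z_{α/2} + z_β = 2.241 + 0.674 = 2.915.
n = 2 × (2.915 / 0.573)² = 2 × 5.087² = 2 × 25.88 = 51.8.
Round up to the next whole participant.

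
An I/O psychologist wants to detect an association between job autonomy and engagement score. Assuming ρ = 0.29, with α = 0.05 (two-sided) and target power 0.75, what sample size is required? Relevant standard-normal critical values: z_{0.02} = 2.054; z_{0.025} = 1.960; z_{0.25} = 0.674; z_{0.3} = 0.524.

Fisher's z: C = ½·ln((1+r)/(1−r)) = ½·ln(1.8169) = 0.2986.
n = ((z_{α/2} + z_β)/C)² + 3.
(1.960 + 0.674) / 0.2986 = 2.634 / 0.2986 = 8.821.
n = 8.821² + 3 = 77.81 + 3 = 80.8.
Round up.

n = 81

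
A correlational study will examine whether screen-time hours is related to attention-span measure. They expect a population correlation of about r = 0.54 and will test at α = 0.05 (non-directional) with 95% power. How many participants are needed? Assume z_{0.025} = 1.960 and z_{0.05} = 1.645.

Fisher's z: C = ½·ln((1+r)/(1−r)) = ½·ln(3.3478) = 0.6042.
n = ((z_{α/2} + z_β)/C)² + 3.
(1.960 + 1.645) / 0.6042 = 3.605 / 0.6042 = 5.967.
n = 5.967² + 3 = 35.60 + 3 = 38.6.
Round up.

n = 39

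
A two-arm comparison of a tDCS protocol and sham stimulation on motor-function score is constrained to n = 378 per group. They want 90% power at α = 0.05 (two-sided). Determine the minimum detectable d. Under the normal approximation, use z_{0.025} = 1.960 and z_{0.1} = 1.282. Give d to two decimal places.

For two independent groups of n = 378 each: d_min = (z_{α/2} + z_β)·√(2/n).
z-sum = 1.960 + 1.282 = 3.242.
d_min = 3.242 × √(2/378) = 3.242 × 0.0727 = 0.236.

d_min ≈ 0.24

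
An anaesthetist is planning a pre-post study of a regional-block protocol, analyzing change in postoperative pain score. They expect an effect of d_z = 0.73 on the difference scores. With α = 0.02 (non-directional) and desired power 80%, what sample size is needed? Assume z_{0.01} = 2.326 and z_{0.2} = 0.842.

n = 19 pairs

For a paired (one-sample on differences) test: n = ((z_{α/2} + z_β) / d)².
z_{α/2} + z_β = 2.326 + 0.842 = 3.168.
n = (3.168 / 0.73)² = 4.340² = 18.83.
Round up.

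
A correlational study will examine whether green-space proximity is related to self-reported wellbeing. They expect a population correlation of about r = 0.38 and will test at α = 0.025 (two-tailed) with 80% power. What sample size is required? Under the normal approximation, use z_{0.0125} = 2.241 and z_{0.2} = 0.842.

Fisher's z: C = ½·ln((1+r)/(1−r)) = ½·ln(2.2258) = 0.4001.
n = ((z_{α/2} + z_β)/C)² + 3.
(2.241 + 0.842) / 0.4001 = 3.083 / 0.4001 = 7.706.
n = 7.706² + 3 = 59.38 + 3 = 62.4.
Round up.

n = 63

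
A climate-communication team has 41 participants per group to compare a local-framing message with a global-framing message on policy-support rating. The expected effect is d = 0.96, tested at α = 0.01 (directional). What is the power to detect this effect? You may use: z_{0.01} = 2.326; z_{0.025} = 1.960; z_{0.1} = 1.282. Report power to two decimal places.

power ≈ 0.98

For two equal groups, power = Φ(d·√(n/2) − z_{α}).
d·√(n/2) = 0.96 × √(41/2) = 0.96 × 4.528 = 4.347.
z_β = 4.347 − 2.326 = 2.021.
Power = Φ(2.021) = 0.978.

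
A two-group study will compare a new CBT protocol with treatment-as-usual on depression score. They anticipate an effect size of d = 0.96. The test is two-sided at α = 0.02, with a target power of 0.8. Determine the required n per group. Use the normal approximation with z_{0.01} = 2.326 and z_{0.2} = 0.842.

n = 22 per group

For two independent groups with equal n: n = 2·((z_{α/2} + z_β) / d)².
z_{α/2} + z_β = 2.326 + 0.842 = 3.168.
n = 2 × (3.168 / 0.96)² = 2 × 3.300² = 2 × 10.89 = 21.8.
Round up to the next whole participant.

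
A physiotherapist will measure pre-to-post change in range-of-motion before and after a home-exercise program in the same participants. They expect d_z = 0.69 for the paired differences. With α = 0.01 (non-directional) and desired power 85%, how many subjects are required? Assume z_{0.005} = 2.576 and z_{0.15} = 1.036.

For a paired (one-sample on differences) test: n = ((z_{α/2} + z_β) / d)².
z_{α/2} + z_β = 2.576 + 1.036 = 3.612.
n = (3.612 / 0.69)² = 5.235² = 27.40.
Round up.

n = 28 pairs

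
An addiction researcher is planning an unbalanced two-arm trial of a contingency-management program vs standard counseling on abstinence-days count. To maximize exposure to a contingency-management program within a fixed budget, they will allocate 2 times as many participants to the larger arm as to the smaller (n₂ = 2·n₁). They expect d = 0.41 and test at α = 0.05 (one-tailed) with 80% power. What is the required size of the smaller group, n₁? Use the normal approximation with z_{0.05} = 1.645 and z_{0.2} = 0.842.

n₁ = 56

With allocation ratio k = n₂/n₁ = 2, Var(x̄₁−x̄₂) = σ²(1/n₁ + 1/(k·n₁)) = σ²·(k+1)/(k·n₁).
So n₁ = (1 + 1/k)·((z_{α} + z_β)/d)² = 1.500 × (2.487/0.41)².
n₁ = 1.500 × 36.79 = 55.2.
Round up: n₁ = 56, giving n₂ = 2 × 56 = 112.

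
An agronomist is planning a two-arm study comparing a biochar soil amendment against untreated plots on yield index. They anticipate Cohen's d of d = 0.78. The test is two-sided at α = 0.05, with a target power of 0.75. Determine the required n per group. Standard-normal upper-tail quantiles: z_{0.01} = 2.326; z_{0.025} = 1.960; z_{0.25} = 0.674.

For two independent groups with equal n: n = 2·((z_{α/2} + z_β) / d)².
z_{α/2} + z_β = 1.960 + 0.674 = 2.634.
n = 2 × (2.634 / 0.78)² = 2 × 3.377² = 2 × 11.40 = 22.8.
Round up to the next whole participant.

n = 23 per group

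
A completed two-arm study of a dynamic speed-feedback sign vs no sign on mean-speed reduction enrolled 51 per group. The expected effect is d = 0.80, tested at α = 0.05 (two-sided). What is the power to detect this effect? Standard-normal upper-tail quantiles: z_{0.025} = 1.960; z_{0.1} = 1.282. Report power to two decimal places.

For two equal groups, power = Φ(d·√(n/2) − z_{α/2}).
d·√(n/2) = 0.80 × √(51/2) = 0.80 × 5.050 = 4.040.
z_β = 4.040 − 1.960 = 2.080.
Power = Φ(2.080) = 0.981.

power ≈ 0.98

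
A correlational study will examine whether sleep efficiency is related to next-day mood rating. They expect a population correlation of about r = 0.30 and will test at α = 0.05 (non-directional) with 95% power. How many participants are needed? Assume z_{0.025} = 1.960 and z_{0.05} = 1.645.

n = 139

Fisher's z: C = ½·ln((1+r)/(1−r)) = ½·ln(1.8571) = 0.3095.
n = ((z_{α/2} + z_β)/C)² + 3.
(1.960 + 1.645) / 0.3095 = 3.605 / 0.3095 = 11.648.
n = 11.648² + 3 = 135.67 + 3 = 138.7.
Round up.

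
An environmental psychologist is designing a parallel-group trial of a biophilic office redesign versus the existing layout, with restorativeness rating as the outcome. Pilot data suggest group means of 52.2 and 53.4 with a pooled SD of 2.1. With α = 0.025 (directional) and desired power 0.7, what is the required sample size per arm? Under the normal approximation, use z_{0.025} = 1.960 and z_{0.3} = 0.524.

Cohen's d = |M₁ − M₂| / SD_pooled = |52.2 − 53.4| / 2.1 = 1.2 / 2.1 = 0.571.
For two independent groups with equal n: n = 2·((z_{α} + z_β) / d)².
z_{α} + z_β = 1.960 + 0.524 = 2.484.
n = 2 × (2.484 / 0.571)² = 2 × 4.350² = 2 × 18.92 = 37.8.
Round up to the next whole participant.

n = 38 per group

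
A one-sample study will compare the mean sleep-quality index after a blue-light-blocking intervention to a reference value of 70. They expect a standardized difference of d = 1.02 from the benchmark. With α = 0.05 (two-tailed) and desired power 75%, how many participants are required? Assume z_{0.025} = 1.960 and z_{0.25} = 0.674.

For a one-sample test: n = ((z_{α/2} + z_β) / d)².
z_{α/2} + z_β = 1.960 + 0.674 = 2.634.
n = (2.634 / 1.02)² = 2.582² = 6.67.
Round up.

n = 7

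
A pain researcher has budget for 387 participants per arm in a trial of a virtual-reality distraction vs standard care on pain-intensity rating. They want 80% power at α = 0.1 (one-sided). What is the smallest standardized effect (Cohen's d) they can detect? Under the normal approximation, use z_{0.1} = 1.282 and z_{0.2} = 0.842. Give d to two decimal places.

d_min ≈ 0.15

For two independent groups of n = 387 each: d_min = (z_{α} + z_β)·√(2/n).
z-sum = 1.282 + 0.842 = 2.124.
d_min = 2.124 × √(2/387) = 2.124 × 0.0719 = 0.153.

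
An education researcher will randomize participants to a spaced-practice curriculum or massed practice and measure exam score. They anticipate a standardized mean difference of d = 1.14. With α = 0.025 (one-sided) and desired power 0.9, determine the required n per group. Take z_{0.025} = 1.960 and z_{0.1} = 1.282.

n = 17 per group

For two independent groups with equal n: n = 2·((z_{α} + z_β) / d)².
z_{α} + z_β = 1.960 + 1.282 = 3.242.
n = 2 × (3.242 / 1.14)² = 2 × 2.844² = 2 × 8.09 = 16.2.
Round up to the next whole participant.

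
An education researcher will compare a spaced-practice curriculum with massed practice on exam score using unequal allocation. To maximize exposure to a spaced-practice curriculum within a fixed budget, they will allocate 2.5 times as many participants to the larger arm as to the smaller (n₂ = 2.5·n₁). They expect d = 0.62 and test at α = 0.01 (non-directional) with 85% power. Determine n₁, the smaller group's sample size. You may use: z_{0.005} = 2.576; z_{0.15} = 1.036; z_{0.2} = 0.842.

n₁ = 48

With allocation ratio k = n₂/n₁ = 2.5, Var(x̄₁−x̄₂) = σ²(1/n₁ + 1/(k·n₁)) = σ²·(k+1)/(k·n₁).
So n₁ = (1 + 1/k)·((z_{α/2} + z_β)/d)² = 1.400 × (3.612/0.62)².
n₁ = 1.400 × 33.94 = 47.5.
Round up: n₁ = 48, giving n₂ = 2.5 × 48 = 120.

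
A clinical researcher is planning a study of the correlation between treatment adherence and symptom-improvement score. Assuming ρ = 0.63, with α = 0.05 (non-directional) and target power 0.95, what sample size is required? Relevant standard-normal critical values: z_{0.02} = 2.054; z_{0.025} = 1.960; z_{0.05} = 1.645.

n = 27

Fisher's z: C = ½·ln((1+r)/(1−r)) = ½·ln(4.4054) = 0.7414.
n = ((z_{α/2} + z_β)/C)² + 3.
(1.960 + 1.645) / 0.7414 = 3.605 / 0.7414 = 4.862.
n = 4.862² + 3 = 23.64 + 3 = 26.6.
Round up.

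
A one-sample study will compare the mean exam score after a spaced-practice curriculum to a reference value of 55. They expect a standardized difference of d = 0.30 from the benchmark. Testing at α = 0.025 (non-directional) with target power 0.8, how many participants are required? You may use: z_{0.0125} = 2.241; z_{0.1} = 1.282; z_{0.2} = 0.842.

For a one-sample test: n = ((z_{α/2} + z_β) / d)².
z_{α/2} + z_β = 2.241 + 0.842 = 3.083.
n = (3.083 / 0.30)² = 10.277² = 105.61.
Round up.

n = 106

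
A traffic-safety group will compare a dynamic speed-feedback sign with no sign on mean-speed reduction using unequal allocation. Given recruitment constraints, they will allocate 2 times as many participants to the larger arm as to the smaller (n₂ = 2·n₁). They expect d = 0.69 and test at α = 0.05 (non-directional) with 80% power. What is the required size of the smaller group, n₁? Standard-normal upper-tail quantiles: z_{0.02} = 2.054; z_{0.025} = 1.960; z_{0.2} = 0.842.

With allocation ratio k = n₂/n₁ = 2, Var(x̄₁−x̄₂) = σ²(1/n₁ + 1/(k·n₁)) = σ²·(k+1)/(k·n₁).
So n₁ = (1 + 1/k)·((z_{α/2} + z_β)/d)² = 1.500 × (2.802/0.69)².
n₁ = 1.500 × 16.49 = 24.7.
Round up: n₁ = 25, giving n₂ = 2 × 25 = 50.

n₁ = 25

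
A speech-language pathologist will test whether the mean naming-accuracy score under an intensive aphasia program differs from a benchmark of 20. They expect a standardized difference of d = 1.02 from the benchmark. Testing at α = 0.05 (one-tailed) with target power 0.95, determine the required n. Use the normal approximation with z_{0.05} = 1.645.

For a one-sample test: n = ((z_{α} + z_β) / d)².
z_{α} + z_β = 1.645 + 1.645 = 3.290.
n = (3.290 / 1.02)² = 3.225² = 10.40.
Round up.

n = 11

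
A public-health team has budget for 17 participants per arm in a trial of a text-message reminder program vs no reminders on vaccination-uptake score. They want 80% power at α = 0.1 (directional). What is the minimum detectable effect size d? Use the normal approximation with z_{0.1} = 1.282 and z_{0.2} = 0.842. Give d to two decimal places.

d_min ≈ 0.73

For two independent groups of n = 17 each: d_min = (z_{α} + z_β)·√(2/n).
z-sum = 1.282 + 0.842 = 2.124.
d_min = 2.124 × √(2/17) = 2.124 × 0.3430 = 0.729.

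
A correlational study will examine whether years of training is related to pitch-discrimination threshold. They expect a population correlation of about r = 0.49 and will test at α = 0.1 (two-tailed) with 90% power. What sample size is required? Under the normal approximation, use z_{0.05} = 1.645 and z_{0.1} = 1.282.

n = 33

Fisher's z: C = ½·ln((1+r)/(1−r)) = ½·ln(2.9216) = 0.5361.
n = ((z_{α/2} + z_β)/C)² + 3.
(1.645 + 1.282) / 0.5361 = 2.927 / 0.5361 = 5.460.
n = 5.460² + 3 = 29.81 + 3 = 32.8.
Round up.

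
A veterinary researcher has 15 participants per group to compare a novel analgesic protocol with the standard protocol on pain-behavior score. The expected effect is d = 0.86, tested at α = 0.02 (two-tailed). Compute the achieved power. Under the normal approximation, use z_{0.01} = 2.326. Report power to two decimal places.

power ≈ 0.51

For two equal groups, power = Φ(d·√(n/2) − z_{α/2}).
d·√(n/2) = 0.86 × √(15/2) = 0.86 × 2.739 = 2.355.
z_β = 2.355 − 2.326 = 0.029.
Power = Φ(0.029) = 0.512.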